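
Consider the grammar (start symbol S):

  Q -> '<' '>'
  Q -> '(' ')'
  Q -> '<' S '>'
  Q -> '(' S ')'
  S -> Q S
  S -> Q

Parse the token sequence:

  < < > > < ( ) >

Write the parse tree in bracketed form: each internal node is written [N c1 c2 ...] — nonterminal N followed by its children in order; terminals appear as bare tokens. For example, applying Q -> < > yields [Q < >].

S
Q S
< S > S
< Q > S
< < > > S
< < > > Q
< < > > < S >
< < > > < Q >
< < > > < ( ) >

[S [Q < [S [Q < >]] >] [S [Q < [S [Q ( )]] >]]]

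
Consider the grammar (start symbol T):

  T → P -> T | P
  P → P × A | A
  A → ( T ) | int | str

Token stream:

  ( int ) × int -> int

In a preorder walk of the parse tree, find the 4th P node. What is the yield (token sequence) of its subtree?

int

[T [P [P [A ( [T [P [A int]]] )]] × [A int]] -> [T [P [A int]]]]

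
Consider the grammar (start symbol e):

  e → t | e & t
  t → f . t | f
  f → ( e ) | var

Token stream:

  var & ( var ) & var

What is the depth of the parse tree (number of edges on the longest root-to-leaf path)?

7

[e [e [e [t [f var]]] & [t [f ( [e [t [f var]]] )]]] & [t [f var]]]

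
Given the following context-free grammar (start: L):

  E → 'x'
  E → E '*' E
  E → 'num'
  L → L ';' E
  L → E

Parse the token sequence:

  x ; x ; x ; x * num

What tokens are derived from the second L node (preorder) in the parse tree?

x ; x ; x

[L [L [L [L [E x]] ; [E x]] ; [E x]] ; [E [E x] * [E num]]]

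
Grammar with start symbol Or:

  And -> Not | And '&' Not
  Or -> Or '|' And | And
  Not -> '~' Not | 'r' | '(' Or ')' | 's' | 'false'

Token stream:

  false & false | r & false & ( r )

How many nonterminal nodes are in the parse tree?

[Or [Or [And [And [Not false]] & [Not false]]] | [And [And [And [Not r]] & [Not false]] & [Not ( [Or [And [Not r]]] )]]]

15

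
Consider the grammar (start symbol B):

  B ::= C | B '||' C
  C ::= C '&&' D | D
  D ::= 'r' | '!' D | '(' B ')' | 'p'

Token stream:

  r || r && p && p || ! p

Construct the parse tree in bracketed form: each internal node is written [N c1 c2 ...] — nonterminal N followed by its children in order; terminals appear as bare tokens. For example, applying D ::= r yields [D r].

[B [B [B [C [D r]]] || [C [C [C [D r]] && [D p]] && [D p]]] || [C [D ! [D p]]]]

B
B || C
B || C || C
C || C || C
D || C || C
r || C || C
r || C && D || C
r || C && D && D || C
r || D && D && D || C
r || r && D && D || C
r || r && p && D || C
r || r && p && p || C
r || r && p && p || D
r || r && p && p || ! D
r || r && p && p || ! p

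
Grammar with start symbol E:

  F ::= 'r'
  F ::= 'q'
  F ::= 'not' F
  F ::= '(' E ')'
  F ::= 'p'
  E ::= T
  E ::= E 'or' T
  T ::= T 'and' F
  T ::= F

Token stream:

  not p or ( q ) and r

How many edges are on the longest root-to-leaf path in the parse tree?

7

[E [E [T [F not [F p]]]] or [T [T [F ( [E [T [F q]]] )]] and [F r]]]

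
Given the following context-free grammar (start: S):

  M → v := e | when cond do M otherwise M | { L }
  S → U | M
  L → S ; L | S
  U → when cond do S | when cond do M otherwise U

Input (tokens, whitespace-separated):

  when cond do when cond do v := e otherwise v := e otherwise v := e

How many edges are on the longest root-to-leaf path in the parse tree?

[S [M when cond do [M when cond do [M v := e] otherwise [M v := e]] otherwise [M v := e]]]

4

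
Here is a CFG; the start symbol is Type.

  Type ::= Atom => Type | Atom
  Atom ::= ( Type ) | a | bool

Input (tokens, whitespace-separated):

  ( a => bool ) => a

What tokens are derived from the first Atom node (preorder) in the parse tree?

[Type [Atom ( [Type [Atom a] => [Type [Atom bool]]] )] => [Type [Atom a]]]

( a => bool )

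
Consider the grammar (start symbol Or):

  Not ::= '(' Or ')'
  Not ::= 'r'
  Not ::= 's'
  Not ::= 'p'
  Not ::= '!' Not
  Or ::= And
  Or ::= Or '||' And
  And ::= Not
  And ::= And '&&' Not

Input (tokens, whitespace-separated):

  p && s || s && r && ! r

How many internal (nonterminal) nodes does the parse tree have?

13

[Or [Or [And [And [Not p]] && [Not s]]] || [And [And [And [Not s]] && [Not r]] && [Not ! [Not r]]]]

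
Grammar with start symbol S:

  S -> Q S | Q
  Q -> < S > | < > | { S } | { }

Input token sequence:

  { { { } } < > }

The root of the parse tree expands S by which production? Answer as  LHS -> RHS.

[S [Q { [S [Q { [S [Q { }]] }] [S [Q < >]]] }]]

S -> Q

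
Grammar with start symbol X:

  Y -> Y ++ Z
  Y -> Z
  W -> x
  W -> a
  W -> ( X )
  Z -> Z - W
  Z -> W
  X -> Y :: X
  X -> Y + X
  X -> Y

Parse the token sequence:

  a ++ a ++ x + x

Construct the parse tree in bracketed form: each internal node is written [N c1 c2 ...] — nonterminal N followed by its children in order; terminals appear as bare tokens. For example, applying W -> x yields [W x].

[X [Y [Y [Y [Z [W a]]] ++ [Z [W a]]] ++ [Z [W x]]] + [X [Y [Z [W x]]]]]

X
Y + X
Y ++ Z + X
Y ++ Z ++ Z + X
Z ++ Z ++ Z + X
W ++ Z ++ Z + X
a ++ Z ++ Z + X
a ++ W ++ Z + X
a ++ a ++ Z + X
a ++ a ++ W + X
a ++ a ++ x + X
a ++ a ++ x + Y
a ++ a ++ x + Z
a ++ a ++ x + W
a ++ a ++ x + x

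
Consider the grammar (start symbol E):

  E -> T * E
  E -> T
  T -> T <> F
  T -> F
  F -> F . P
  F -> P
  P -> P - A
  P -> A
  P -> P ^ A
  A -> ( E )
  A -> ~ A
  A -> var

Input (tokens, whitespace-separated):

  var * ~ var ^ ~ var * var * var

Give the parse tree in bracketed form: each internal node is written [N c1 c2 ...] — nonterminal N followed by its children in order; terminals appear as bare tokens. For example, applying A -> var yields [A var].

[E [T [F [P [A var]]]] * [E [T [F [P [P [A ~ [A var]]] ^ [A ~ [A var]]]]] * [E [T [F [P [A var]]]] * [E [T [F [P [A var]]]]]]]]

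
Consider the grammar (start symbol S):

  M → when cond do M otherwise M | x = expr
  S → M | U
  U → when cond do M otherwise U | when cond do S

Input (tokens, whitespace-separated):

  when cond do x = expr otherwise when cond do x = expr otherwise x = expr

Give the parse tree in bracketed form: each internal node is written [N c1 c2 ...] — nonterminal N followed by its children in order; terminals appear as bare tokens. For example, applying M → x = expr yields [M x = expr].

[S [M when cond do [M x = expr] otherwise [M when cond do [M x = expr] otherwise [M x = expr]]]]

S
M
when cond do M otherwise M
when cond do x = expr otherwise M
when cond do x = expr otherwise when cond do M otherwise M
when cond do x = expr otherwise when cond do x = expr otherwise M
when cond do x = expr otherwise when cond do x = expr otherwise x = expr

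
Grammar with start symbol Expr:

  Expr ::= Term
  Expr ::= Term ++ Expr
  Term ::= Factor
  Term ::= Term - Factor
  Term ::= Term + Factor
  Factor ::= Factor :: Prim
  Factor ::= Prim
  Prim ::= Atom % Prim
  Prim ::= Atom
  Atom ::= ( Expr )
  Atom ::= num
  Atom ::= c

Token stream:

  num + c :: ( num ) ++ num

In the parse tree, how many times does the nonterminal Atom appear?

[Expr [Term [Term [Factor [Prim [Atom num]]]] + [Factor [Factor [Prim [Atom c]]] :: [Prim [Atom ( [Expr [Term [Factor [Prim [Atom num]]]]] )]]]] ++ [Expr [Term [Factor [Prim [Atom num]]]]]]

5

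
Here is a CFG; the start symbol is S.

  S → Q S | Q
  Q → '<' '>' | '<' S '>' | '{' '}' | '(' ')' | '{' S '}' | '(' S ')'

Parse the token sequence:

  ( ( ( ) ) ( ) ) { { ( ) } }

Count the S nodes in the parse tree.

7

[S [Q ( [S [Q ( [S [Q ( )]] )] [S [Q ( )]]] )] [S [Q { [S [Q { [S [Q ( )]] }]] }]]]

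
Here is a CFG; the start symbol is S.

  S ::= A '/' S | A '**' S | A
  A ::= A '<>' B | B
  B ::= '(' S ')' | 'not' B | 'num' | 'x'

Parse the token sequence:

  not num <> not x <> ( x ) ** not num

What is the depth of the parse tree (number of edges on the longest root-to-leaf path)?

6

[S [A [A [A [B not [B num]]] <> [B not [B x]]] <> [B ( [S [A [B x]]] )]] ** [S [A [B not [B num]]]]]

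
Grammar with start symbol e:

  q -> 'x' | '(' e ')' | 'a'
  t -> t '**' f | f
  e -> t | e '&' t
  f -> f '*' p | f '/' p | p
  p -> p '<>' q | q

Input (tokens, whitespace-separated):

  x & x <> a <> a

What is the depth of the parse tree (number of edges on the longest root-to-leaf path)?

7

[e [e [t [f [p [q x]]]]] & [t [f [p [p [p [q x]] <> [q a]] <> [q a]]]]]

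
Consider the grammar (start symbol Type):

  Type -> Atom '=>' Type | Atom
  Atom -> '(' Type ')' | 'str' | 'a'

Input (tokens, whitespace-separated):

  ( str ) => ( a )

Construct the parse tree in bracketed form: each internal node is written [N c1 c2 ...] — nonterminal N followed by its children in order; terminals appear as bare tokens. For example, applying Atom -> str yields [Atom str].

[Type [Atom ( [Type [Atom str]] )] => [Type [Atom ( [Type [Atom a]] )]]]

Type
Atom => Type
( Type ) => Type
( Atom ) => Type
( str ) => Type
( str ) => Atom
( str ) => ( Type )
( str ) => ( Atom )
( str ) => ( a )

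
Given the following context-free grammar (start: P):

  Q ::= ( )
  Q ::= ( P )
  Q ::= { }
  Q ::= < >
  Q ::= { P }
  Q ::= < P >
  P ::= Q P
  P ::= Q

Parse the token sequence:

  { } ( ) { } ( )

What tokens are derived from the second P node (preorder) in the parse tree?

( ) { } ( )

[P [Q { }] [P [Q ( )] [P [Q { }] [P [Q ( )]]]]]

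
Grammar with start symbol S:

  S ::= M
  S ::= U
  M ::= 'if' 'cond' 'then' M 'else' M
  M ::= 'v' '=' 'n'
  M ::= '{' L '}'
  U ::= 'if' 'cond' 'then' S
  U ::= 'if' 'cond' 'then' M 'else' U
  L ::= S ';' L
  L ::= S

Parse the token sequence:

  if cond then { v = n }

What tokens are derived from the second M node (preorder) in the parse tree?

[S [U if cond then [S [M { [L [S [M v = n]]] }]]]]

v = n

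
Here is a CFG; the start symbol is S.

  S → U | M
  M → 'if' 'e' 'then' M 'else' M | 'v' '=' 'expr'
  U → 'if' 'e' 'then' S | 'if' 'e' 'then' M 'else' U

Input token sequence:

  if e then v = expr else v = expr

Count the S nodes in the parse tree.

[S [M if e then [M v = expr] else [M v = expr]]]

1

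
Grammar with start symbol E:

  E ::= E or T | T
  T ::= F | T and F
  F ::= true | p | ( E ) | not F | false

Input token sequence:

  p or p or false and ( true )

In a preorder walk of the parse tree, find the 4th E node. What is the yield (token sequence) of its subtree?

true

[E [E [E [T [F p]]] or [T [F p]]] or [T [T [F false]] and [F ( [E [T [F true]]] )]]]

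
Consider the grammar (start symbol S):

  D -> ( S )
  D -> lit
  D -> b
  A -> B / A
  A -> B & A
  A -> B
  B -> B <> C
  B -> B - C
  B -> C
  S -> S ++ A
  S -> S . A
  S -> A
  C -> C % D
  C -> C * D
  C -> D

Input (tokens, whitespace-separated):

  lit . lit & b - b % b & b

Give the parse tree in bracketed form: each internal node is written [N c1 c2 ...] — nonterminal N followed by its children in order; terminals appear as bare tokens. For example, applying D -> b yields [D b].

[S [S [A [B [C [D lit]]]]] . [A [B [C [D lit]]] & [A [B [B [C [D b]]] - [C [C [D b]] % [D b]]] & [A [B [C [D b]]]]]]]

S
S . A
A . A
B . A
C . A
D . A
lit . A
lit . B & A
lit . C & A
lit . D & A
lit . lit & A
lit . lit & B & A
lit . lit & B - C & A
lit . lit & C - C & A
lit . lit & D - C & A
lit . lit & b - C & A
lit . lit & b - C % D & A
lit . lit & b - D % D & A
lit . lit & b - b % D & A
lit . lit & b - b % b & A
lit . lit & b - b % b & B
lit . lit & b - b % b & C
lit . lit & b - b % b & D
lit . lit & b - b % b & b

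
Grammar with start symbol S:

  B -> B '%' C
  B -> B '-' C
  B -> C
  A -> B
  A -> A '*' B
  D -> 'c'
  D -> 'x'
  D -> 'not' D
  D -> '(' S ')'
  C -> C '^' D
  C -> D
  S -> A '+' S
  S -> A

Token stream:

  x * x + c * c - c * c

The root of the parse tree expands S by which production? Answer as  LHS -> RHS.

S -> A '+' S

[S [A [A [B [C [D x]]]] * [B [C [D x]]]] + [S [A [A [A [B [C [D c]]]] * [B [B [C [D c]]] - [C [D c]]]] * [B [C [D c]]]]]]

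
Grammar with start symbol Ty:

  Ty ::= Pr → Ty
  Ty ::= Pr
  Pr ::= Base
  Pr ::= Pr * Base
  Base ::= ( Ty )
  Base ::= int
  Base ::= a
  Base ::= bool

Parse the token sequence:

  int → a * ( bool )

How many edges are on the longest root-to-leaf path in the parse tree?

7

[Ty [Pr [Base int]] → [Ty [Pr [Pr [Base a]] * [Base ( [Ty [Pr [Base bool]]] )]]]]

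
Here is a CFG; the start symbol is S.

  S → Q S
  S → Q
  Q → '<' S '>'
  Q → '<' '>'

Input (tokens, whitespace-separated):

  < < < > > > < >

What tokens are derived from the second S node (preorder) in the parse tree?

< < > >

[S [Q < [S [Q < [S [Q < >]] >]] >] [S [Q < >]]]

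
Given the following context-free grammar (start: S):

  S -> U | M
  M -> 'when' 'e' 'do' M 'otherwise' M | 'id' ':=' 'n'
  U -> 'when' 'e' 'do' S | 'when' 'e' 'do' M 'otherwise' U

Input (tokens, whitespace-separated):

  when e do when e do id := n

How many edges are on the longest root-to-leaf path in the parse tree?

[S [U when e do [S [U when e do [S [M id := n]]]]]]

6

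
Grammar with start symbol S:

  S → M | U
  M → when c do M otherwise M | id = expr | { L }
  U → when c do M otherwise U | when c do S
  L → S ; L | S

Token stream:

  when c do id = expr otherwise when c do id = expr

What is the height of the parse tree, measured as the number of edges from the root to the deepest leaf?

5

[S [U when c do [M id = expr] otherwise [U when c do [S [M id = expr]]]]]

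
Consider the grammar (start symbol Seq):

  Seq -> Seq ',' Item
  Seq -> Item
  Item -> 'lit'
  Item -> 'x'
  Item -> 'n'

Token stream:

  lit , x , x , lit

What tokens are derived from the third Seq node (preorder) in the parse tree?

[Seq [Seq [Seq [Seq [Item lit]] , [Item x]] , [Item x]] , [Item lit]]

lit , x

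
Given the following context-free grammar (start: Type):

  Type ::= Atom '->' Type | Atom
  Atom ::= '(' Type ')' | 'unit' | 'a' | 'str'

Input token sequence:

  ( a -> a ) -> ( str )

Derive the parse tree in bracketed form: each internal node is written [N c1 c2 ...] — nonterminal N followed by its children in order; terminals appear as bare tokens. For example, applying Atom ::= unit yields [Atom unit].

[Type [Atom ( [Type [Atom a] -> [Type [Atom a]]] )] -> [Type [Atom ( [Type [Atom str]] )]]]

Type
Atom -> Type
( Type ) -> Type
( Atom -> Type ) -> Type
( a -> Type ) -> Type
( a -> Atom ) -> Type
( a -> a ) -> Type
( a -> a ) -> Atom
( a -> a ) -> ( Type )
( a -> a ) -> ( Atom )
( a -> a ) -> ( str )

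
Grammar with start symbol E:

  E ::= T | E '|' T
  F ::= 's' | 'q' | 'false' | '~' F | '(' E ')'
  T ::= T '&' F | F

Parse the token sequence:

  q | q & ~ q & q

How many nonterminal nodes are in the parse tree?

[E [E [T [F q]]] | [T [T [T [F q]] & [F ~ [F q]]] & [F q]]]

11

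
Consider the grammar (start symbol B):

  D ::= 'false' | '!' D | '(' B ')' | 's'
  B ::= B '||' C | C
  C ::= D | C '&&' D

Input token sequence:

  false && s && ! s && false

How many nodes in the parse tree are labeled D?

[B [C [C [C [C [D false]] && [D s]] && [D ! [D s]]] && [D false]]]

5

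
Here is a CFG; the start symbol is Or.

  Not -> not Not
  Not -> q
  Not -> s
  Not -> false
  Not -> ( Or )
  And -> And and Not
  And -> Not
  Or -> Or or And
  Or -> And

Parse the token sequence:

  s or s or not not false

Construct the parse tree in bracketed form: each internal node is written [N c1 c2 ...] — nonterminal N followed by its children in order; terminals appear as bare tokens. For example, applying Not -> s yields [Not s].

Or
Or or And
Or or And or And
And or And or And
Not or And or And
s or And or And
s or Not or And
s or s or And
s or s or Not
s or s or not Not
s or s or not not Not
s or s or not not false

[Or [Or [Or [And [Not s]]] or [And [Not s]]] or [And [Not not [Not not [Not false]]]]]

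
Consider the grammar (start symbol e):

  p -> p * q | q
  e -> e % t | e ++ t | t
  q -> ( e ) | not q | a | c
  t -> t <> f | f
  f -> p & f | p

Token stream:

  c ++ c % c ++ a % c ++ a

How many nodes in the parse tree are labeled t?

6

[e [e [e [e [e [e [t [f [p [q c]]]]] ++ [t [f [p [q c]]]]] % [t [f [p [q c]]]]] ++ [t [f [p [q a]]]]] % [t [f [p [q c]]]]] ++ [t [f [p [q a]]]]]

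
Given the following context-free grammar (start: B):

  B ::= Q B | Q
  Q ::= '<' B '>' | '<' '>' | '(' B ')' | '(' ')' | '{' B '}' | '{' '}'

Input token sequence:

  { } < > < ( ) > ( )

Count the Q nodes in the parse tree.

5

[B [Q { }] [B [Q < >] [B [Q < [B [Q ( )]] >] [B [Q ( )]]]]]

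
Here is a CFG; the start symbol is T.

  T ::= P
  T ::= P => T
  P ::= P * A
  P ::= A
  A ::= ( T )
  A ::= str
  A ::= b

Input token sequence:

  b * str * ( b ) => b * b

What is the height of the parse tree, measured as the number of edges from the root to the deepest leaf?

6

[T [P [P [P [A b]] * [A str]] * [A ( [T [P [A b]]] )]] => [T [P [P [A b]] * [A b]]]]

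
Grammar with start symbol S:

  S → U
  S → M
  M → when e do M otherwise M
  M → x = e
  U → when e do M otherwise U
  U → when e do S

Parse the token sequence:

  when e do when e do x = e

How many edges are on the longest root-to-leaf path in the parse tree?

[S [U when e do [S [U when e do [S [M x = e]]]]]]

6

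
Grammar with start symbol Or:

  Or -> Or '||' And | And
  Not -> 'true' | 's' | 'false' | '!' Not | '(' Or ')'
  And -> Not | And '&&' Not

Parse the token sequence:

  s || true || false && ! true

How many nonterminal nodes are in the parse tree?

12

[Or [Or [Or [And [Not s]]] || [And [Not true]]] || [And [And [Not false]] && [Not ! [Not true]]]]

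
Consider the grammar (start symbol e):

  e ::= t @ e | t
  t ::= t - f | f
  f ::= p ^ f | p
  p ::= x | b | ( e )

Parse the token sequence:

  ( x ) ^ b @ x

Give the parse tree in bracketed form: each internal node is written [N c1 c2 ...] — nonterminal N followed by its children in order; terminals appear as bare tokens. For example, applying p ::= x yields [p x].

[e [t [f [p ( [e [t [f [p x]]]] )] ^ [f [p b]]]] @ [e [t [f [p x]]]]]

e
t @ e
f @ e
p ^ f @ e
( e ) ^ f @ e
( t ) ^ f @ e
( f ) ^ f @ e
( p ) ^ f @ e
( x ) ^ f @ e
( x ) ^ p @ e
( x ) ^ b @ e
( x ) ^ b @ t
( x ) ^ b @ f
( x ) ^ b @ p
( x ) ^ b @ x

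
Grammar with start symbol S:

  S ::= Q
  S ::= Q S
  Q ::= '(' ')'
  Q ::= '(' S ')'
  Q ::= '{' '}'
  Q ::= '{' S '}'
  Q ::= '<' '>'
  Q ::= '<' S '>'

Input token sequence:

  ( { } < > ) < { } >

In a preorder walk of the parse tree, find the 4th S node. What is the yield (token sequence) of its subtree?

[S [Q ( [S [Q { }] [S [Q < >]]] )] [S [Q < [S [Q { }]] >]]]

< { } >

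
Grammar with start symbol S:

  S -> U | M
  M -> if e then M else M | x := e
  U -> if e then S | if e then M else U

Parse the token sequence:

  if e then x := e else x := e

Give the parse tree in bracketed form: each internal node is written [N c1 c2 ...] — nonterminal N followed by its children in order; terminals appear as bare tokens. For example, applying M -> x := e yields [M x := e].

S
M
if e then M else M
if e then x := e else M
if e then x := e else x := e

[S [M if e then [M x := e] else [M x := e]]]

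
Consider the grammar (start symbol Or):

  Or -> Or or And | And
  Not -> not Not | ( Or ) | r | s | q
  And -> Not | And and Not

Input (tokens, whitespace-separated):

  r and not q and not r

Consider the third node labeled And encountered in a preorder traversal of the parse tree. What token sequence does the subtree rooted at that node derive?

r

[Or [And [And [And [Not r]] and [Not not [Not q]]] and [Not not [Not r]]]]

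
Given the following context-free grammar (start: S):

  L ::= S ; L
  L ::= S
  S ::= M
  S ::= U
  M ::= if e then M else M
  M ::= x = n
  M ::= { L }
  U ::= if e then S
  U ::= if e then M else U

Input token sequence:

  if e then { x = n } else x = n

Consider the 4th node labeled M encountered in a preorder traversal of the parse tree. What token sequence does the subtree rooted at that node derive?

x = n

[S [M if e then [M { [L [S [M x = n]]] }] else [M x = n]]]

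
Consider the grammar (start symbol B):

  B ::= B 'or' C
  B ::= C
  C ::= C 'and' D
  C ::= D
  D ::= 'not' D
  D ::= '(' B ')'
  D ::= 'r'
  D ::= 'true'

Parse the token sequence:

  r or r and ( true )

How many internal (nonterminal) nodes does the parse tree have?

11

[B [B [C [D r]]] or [C [C [D r]] and [D ( [B [C [D true]]] )]]]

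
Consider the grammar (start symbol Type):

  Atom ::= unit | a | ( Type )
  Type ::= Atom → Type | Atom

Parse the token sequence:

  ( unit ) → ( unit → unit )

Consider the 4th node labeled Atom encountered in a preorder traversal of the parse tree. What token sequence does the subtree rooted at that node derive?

unit

[Type [Atom ( [Type [Atom unit]] )] → [Type [Atom ( [Type [Atom unit] → [Type [Atom unit]]] )]]]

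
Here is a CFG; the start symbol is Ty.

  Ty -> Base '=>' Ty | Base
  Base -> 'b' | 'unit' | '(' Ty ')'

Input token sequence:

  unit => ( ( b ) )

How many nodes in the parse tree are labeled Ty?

4

[Ty [Base unit] => [Ty [Base ( [Ty [Base ( [Ty [Base b]] )]] )]]]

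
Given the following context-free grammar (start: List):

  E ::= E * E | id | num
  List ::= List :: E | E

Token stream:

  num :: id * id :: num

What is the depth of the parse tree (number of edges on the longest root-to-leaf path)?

4

[List [List [List [E num]] :: [E [E id] * [E id]]] :: [E num]]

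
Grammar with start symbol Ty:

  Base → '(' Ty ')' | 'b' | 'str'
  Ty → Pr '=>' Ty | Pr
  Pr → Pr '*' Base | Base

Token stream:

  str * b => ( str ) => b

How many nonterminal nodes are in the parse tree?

[Ty [Pr [Pr [Base str]] * [Base b]] => [Ty [Pr [Base ( [Ty [Pr [Base str]]] )]] => [Ty [Pr [Base b]]]]]

14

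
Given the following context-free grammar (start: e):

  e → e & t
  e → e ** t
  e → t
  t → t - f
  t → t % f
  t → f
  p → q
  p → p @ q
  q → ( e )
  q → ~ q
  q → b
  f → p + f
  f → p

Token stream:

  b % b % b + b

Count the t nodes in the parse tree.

3

[e [t [t [t [f [p [q b]]]] % [f [p [q b]]]] % [f [p [q b]] + [f [p [q b]]]]]]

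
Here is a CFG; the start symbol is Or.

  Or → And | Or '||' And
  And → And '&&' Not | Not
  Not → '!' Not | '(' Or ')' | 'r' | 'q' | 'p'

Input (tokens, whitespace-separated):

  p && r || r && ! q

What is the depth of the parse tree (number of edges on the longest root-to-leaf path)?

5

[Or [Or [And [And [Not p]] && [Not r]]] || [And [And [Not r]] && [Not ! [Not q]]]]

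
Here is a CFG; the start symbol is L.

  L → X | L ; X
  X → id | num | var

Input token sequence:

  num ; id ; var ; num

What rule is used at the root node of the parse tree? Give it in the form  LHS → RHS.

[L [L [L [L [X num]] ; [X id]] ; [X var]] ; [X num]]

L → L ; X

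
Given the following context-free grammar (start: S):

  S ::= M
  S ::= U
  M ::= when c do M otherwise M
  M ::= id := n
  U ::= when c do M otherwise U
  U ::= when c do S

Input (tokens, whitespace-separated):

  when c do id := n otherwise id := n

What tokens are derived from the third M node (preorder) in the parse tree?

id := n

[S [M when c do [M id := n] otherwise [M id := n]]]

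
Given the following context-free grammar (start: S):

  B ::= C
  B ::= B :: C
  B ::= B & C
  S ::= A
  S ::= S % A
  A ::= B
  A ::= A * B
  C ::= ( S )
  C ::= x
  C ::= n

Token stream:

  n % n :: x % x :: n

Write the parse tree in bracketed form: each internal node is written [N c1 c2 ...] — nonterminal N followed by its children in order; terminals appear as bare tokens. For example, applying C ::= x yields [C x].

S
S % A
S % A % A
A % A % A
B % A % A
C % A % A
n % A % A
n % B % A
n % B :: C % A
n % C :: C % A
n % n :: C % A
n % n :: x % A
n % n :: x % B
n % n :: x % B :: C
n % n :: x % C :: C
n % n :: x % x :: C
n % n :: x % x :: n

[S [S [S [A [B [C n]]]] % [A [B [B [C n]] :: [C x]]]] % [A [B [B [C x]] :: [C n]]]]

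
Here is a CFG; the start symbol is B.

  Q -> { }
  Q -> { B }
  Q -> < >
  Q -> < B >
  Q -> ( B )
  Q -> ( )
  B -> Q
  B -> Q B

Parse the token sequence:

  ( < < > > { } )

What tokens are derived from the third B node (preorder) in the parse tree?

< >

[B [Q ( [B [Q < [B [Q < >]] >] [B [Q { }]]] )]]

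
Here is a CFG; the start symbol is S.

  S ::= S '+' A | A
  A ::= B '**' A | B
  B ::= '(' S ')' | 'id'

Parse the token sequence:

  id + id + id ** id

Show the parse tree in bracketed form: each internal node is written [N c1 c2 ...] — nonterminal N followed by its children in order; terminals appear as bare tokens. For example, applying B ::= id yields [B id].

[S [S [S [A [B id]]] + [A [B id]]] + [A [B id] ** [A [B id]]]]

S
S + A
S + A + A
A + A + A
B + A + A
id + A + A
id + B + A
id + id + A
id + id + B ** A
id + id + id ** A
id + id + id ** B
id + id + id ** id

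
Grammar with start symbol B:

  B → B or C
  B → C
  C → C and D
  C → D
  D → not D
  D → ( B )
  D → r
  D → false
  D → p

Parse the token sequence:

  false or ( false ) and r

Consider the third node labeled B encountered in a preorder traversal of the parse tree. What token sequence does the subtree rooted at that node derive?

false

[B [B [C [D false]]] or [C [C [D ( [B [C [D false]]] )]] and [D r]]]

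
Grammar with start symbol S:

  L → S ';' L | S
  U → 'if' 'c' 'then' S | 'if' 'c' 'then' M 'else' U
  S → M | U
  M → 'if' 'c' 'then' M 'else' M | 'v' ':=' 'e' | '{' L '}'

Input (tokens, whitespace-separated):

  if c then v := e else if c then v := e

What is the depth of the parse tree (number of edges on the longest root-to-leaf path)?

[S [U if c then [M v := e] else [U if c then [S [M v := e]]]]]

5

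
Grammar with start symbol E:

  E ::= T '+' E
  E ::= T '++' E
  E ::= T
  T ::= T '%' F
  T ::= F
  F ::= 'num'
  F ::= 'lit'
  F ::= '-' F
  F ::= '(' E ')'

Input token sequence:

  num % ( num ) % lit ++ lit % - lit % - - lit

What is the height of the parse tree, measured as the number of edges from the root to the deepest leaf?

[E [T [T [T [F num]] % [F ( [E [T [F num]]] )]] % [F lit]] ++ [E [T [T [T [F lit]] % [F - [F lit]]] % [F - [F - [F lit]]]]]]

7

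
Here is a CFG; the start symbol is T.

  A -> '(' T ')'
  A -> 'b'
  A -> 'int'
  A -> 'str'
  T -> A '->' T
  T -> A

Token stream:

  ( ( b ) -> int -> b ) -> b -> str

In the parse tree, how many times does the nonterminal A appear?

[T [A ( [T [A ( [T [A b]] )] -> [T [A int] -> [T [A b]]]] )] -> [T [A b] -> [T [A str]]]]

7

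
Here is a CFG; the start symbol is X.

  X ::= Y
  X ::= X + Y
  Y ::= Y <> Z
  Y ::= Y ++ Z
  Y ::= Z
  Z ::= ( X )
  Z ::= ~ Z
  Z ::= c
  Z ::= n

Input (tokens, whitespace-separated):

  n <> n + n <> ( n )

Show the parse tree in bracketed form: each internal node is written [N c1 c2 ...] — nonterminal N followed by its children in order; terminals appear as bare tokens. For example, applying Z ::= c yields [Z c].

[X [X [Y [Y [Z n]] <> [Z n]]] + [Y [Y [Z n]] <> [Z ( [X [Y [Z n]]] )]]]

X
X + Y
Y + Y
Y <> Z + Y
Z <> Z + Y
n <> Z + Y
n <> n + Y
n <> n + Y <> Z
n <> n + Z <> Z
n <> n + n <> Z
n <> n + n <> ( X )
n <> n + n <> ( Y )
n <> n + n <> ( Z )
n <> n + n <> ( n )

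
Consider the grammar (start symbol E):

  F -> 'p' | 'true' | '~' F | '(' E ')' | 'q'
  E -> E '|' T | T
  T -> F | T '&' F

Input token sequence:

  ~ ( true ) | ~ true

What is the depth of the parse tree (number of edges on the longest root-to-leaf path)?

[E [E [T [F ~ [F ( [E [T [F true]]] )]]]] | [T [F ~ [F true]]]]

8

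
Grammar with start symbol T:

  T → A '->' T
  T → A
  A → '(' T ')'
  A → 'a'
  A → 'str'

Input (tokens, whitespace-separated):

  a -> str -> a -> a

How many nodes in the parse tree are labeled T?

4

[T [A a] -> [T [A str] -> [T [A a] -> [T [A a]]]]]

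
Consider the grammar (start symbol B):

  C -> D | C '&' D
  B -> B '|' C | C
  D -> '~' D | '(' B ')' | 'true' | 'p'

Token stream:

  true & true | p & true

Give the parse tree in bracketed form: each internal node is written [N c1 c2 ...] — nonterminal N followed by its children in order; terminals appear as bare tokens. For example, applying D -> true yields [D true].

[B [B [C [C [D true]] & [D true]]] | [C [C [D p]] & [D true]]]

B
B | C
C | C
C & D | C
D & D | C
true & D | C
true & true | C
true & true | C & D
true & true | D & D
true & true | p & D
true & true | p & true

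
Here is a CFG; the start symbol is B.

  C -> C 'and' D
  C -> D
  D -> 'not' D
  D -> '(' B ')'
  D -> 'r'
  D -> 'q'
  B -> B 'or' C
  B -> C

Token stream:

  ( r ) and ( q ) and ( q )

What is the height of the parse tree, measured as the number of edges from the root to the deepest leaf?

[B [C [C [C [D ( [B [C [D r]]] )]] and [D ( [B [C [D q]]] )]] and [D ( [B [C [D q]]] )]]]

8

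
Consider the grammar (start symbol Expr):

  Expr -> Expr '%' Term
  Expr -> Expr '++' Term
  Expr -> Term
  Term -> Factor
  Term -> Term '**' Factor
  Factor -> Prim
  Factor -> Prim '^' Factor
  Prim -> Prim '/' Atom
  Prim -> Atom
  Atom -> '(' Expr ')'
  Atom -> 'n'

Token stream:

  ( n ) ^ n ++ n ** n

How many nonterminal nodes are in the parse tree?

22

[Expr [Expr [Term [Factor [Prim [Atom ( [Expr [Term [Factor [Prim [Atom n]]]]] )]] ^ [Factor [Prim [Atom n]]]]]] ++ [Term [Term [Factor [Prim [Atom n]]]] ** [Factor [Prim [Atom n]]]]]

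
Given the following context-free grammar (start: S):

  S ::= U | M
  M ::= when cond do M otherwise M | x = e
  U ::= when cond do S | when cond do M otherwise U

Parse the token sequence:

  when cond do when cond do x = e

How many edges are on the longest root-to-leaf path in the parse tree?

[S [U when cond do [S [U when cond do [S [M x = e]]]]]]

6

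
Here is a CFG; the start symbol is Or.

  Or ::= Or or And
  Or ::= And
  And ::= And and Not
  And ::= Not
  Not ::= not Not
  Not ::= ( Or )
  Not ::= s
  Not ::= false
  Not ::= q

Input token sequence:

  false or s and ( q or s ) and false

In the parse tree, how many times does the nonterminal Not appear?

[Or [Or [And [Not false]]] or [And [And [And [Not s]] and [Not ( [Or [Or [And [Not q]]] or [And [Not s]]] )]] and [Not false]]]

6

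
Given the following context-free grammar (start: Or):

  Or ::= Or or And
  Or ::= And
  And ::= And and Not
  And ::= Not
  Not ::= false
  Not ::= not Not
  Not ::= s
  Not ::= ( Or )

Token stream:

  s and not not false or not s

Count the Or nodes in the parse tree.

2

[Or [Or [And [And [Not s]] and [Not not [Not not [Not false]]]]] or [And [Not not [Not s]]]]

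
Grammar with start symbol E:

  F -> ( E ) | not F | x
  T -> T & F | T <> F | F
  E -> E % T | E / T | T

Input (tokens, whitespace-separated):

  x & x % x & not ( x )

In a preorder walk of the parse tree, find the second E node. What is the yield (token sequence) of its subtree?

[E [E [T [T [F x]] & [F x]]] % [T [T [F x]] & [F not [F ( [E [T [F x]]] )]]]]

x & x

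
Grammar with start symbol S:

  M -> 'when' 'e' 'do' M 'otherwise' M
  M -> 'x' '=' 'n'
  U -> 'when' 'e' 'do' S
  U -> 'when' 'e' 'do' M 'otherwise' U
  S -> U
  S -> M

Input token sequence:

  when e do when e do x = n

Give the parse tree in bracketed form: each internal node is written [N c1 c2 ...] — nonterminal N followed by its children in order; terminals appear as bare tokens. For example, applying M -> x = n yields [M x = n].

S
U
when e do S
when e do U
when e do when e do S
when e do when e do M
when e do when e do x = n

[S [U when e do [S [U when e do [S [M x = n]]]]]]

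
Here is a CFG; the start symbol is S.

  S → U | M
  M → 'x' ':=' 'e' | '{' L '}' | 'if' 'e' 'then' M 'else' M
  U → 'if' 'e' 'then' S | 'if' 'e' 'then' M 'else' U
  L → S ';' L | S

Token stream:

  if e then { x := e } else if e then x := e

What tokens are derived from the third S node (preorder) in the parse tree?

x := e

[S [U if e then [M { [L [S [M x := e]]] }] else [U if e then [S [M x := e]]]]]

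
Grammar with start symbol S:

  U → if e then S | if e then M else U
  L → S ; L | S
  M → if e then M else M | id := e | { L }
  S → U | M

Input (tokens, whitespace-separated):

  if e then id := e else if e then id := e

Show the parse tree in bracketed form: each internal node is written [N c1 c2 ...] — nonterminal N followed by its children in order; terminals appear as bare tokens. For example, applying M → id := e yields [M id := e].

[S [U if e then [M id := e] else [U if e then [S [M id := e]]]]]

S
U
if e then M else U
if e then id := e else U
if e then id := e else if e then S
if e then id := e else if e then M
if e then id := e else if e then id := e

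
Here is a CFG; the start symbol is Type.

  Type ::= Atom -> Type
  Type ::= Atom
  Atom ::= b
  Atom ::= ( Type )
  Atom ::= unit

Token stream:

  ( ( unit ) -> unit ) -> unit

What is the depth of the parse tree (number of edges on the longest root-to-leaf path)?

[Type [Atom ( [Type [Atom ( [Type [Atom unit]] )] -> [Type [Atom unit]]] )] -> [Type [Atom unit]]]

6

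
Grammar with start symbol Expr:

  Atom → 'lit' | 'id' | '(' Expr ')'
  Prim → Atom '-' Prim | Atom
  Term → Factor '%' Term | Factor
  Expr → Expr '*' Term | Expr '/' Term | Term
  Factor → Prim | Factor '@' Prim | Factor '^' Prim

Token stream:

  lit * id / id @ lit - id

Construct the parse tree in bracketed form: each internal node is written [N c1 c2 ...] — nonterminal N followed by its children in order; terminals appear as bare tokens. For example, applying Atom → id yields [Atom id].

[Expr [Expr [Expr [Term [Factor [Prim [Atom lit]]]]] * [Term [Factor [Prim [Atom id]]]]] / [Term [Factor [Factor [Prim [Atom id]]] @ [Prim [Atom lit] - [Prim [Atom id]]]]]]

Expr
Expr / Term
Expr * Term / Term
Term * Term / Term
Factor * Term / Term
Prim * Term / Term
Atom * Term / Term
lit * Term / Term
lit * Factor / Term
lit * Prim / Term
lit * Atom / Term
lit * id / Term
lit * id / Factor
lit * id / Factor @ Prim
lit * id / Prim @ Prim
lit * id / Atom @ Prim
lit * id / id @ Prim
lit * id / id @ Atom - Prim
lit * id / id @ lit - Prim
lit * id / id @ lit - Atom
lit * id / id @ lit - id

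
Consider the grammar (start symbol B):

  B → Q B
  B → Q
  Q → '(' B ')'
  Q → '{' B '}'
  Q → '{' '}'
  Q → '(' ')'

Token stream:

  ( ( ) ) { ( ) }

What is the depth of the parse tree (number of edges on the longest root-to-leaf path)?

[B [Q ( [B [Q ( )]] )] [B [Q { [B [Q ( )]] }]]]

5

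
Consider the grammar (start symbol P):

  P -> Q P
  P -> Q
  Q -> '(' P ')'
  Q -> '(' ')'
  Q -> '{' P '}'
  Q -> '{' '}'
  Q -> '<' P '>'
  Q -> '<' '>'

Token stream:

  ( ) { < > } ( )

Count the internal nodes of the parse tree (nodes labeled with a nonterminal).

[P [Q ( )] [P [Q { [P [Q < >]] }] [P [Q ( )]]]]

8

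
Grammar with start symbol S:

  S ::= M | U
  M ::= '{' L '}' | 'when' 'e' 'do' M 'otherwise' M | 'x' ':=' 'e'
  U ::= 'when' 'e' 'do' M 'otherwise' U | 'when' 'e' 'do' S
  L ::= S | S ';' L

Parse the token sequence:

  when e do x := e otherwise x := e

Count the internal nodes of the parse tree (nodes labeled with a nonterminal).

[S [M when e do [M x := e] otherwise [M x := e]]]

4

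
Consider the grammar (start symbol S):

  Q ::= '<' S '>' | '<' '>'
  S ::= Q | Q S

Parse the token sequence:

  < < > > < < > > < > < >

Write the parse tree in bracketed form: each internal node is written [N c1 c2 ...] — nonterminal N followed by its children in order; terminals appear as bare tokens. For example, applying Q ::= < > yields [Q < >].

S
Q S
< S > S
< Q > S
< < > > S
< < > > Q S
< < > > < S > S
< < > > < Q > S
< < > > < < > > S
< < > > < < > > Q S
< < > > < < > > < > S
< < > > < < > > < > Q
< < > > < < > > < > < >

[S [Q < [S [Q < >]] >] [S [Q < [S [Q < >]] >] [S [Q < >] [S [Q < >]]]]]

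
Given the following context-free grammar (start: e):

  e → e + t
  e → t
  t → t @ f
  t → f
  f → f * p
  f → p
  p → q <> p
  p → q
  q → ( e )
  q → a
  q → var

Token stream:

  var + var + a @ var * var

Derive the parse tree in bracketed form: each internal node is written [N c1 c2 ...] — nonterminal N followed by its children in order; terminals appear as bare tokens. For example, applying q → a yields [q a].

e
e + t
e + t + t
t + t + t
f + t + t
p + t + t
q + t + t
var + t + t
var + f + t
var + p + t
var + q + t
var + var + t
var + var + t @ f
var + var + f @ f
var + var + p @ f
var + var + q @ f
var + var + a @ f
var + var + a @ f * p
var + var + a @ p * p
var + var + a @ q * p
var + var + a @ var * p
var + var + a @ var * q
var + var + a @ var * var

[e [e [e [t [f [p [q var]]]]] + [t [f [p [q var]]]]] + [t [t [f [p [q a]]]] @ [f [f [p [q var]]] * [p [q var]]]]]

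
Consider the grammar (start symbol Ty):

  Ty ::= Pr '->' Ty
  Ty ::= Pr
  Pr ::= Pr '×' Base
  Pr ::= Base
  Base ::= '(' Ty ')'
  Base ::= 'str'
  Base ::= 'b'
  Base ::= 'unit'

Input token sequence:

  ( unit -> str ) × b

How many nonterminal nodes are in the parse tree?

11

[Ty [Pr [Pr [Base ( [Ty [Pr [Base unit]] -> [Ty [Pr [Base str]]]] )]] × [Base b]]]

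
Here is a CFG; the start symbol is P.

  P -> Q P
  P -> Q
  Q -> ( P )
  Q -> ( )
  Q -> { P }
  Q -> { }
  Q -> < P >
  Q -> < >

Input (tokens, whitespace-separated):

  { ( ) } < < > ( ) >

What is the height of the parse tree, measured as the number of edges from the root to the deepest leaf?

[P [Q { [P [Q ( )]] }] [P [Q < [P [Q < >] [P [Q ( )]]] >]]]

6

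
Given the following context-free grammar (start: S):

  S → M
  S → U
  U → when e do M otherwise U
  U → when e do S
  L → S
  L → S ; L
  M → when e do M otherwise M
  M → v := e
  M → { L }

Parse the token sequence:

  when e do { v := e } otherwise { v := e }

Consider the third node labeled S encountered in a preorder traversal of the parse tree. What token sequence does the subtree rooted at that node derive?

v := e

[S [M when e do [M { [L [S [M v := e]]] }] otherwise [M { [L [S [M v := e]]] }]]]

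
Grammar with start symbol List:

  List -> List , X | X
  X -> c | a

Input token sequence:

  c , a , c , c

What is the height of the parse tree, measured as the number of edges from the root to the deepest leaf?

5

[List [List [List [List [X c]] , [X a]] , [X c]] , [X c]]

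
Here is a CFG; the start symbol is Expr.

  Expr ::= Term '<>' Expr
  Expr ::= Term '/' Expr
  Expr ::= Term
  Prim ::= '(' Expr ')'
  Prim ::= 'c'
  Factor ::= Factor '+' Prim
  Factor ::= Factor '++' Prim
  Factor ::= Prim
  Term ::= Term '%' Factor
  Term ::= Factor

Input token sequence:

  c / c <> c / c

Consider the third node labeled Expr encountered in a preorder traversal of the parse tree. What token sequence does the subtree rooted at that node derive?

[Expr [Term [Factor [Prim c]]] / [Expr [Term [Factor [Prim c]]] <> [Expr [Term [Factor [Prim c]]] / [Expr [Term [Factor [Prim c]]]]]]]

c / c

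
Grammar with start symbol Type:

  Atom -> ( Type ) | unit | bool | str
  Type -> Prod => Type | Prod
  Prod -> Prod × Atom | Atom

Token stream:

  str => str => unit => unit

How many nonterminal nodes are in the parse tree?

[Type [Prod [Atom str]] => [Type [Prod [Atom str]] => [Type [Prod [Atom unit]] => [Type [Prod [Atom unit]]]]]]

12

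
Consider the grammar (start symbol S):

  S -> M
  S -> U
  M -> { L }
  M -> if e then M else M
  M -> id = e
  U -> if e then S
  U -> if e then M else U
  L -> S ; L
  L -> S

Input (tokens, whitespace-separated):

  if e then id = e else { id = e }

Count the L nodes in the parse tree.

1

[S [M if e then [M id = e] else [M { [L [S [M id = e]]] }]]]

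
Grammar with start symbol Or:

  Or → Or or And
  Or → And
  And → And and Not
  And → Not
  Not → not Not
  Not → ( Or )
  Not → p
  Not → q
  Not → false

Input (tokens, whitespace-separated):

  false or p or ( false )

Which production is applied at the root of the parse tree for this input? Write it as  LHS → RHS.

Or → Or or And

[Or [Or [Or [And [Not false]]] or [And [Not p]]] or [And [Not ( [Or [And [Not false]]] )]]]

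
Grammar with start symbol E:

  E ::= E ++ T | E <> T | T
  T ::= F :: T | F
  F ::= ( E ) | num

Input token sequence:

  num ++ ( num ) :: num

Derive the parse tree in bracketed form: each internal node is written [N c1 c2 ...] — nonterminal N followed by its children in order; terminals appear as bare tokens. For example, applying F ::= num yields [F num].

[E [E [T [F num]]] ++ [T [F ( [E [T [F num]]] )] :: [T [F num]]]]

E
E ++ T
T ++ T
F ++ T
num ++ T
num ++ F :: T
num ++ ( E ) :: T
num ++ ( T ) :: T
num ++ ( F ) :: T
num ++ ( num ) :: T
num ++ ( num ) :: F
num ++ ( num ) :: num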